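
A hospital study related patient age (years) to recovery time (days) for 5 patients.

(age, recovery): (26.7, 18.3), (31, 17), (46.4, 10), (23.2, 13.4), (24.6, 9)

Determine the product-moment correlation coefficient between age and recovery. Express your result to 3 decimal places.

n = 5, Σx = 151.9, Σy = 67.7, Σx² = 4970.25, Σy² = 984.45, Σxy = 2011.89
nΣxy − ΣxΣy = 10059.45 − 10283.63 = -224.18
nΣx² − (Σx)² = 24851.25 − 23073.61 = 1777.64; nΣy² − (Σy)² = 4922.25 − 4583.29 = 338.96
r = -224.18 / √(1777.64 × 338.96) = -224.18 / 776.2402 ≈ -0.289

-0.289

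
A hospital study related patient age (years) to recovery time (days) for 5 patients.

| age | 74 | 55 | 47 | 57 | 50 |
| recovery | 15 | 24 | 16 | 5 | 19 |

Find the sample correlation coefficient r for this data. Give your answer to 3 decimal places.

-0.186

n = 5, Σx = 283, Σy = 79, Σx² = 16459, Σy² = 1443, Σxy = 4417
nΣxy − ΣxΣy = 22085 − 22357 = -272
nΣx² − (Σx)² = 82295 − 80089 = 2206; nΣy² − (Σy)² = 7215 − 6241 = 974
r = -272 / √(2206 × 974) = -272 / 1465.8254 ≈ -0.186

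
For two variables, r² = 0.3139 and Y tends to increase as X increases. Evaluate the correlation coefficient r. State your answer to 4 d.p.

0.5603

|r| = √0.3139 = 0.5603
The association is positive, so r = 0.5603.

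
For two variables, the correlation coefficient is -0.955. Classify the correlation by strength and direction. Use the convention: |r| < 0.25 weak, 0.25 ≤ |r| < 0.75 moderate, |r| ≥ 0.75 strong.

strong negative

r = -0.955 < 0 so the relationship is negative.
|r| = 0.955, which falls in the strong range.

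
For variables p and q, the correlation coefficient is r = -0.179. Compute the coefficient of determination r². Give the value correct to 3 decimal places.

0.032

r² = (-0.179)² = 0.032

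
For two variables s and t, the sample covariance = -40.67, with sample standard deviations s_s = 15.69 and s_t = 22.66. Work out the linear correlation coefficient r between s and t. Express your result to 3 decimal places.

-0.114

r = Cov(s,t) / (s_s · s_t) = -40.67 / (15.69 × 22.66)
  = -40.67 / 355.5354 ≈ -0.114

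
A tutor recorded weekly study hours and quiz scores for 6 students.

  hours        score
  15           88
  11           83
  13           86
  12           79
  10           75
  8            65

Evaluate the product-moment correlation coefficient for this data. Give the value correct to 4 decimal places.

0.9253

n = 6, Σx = 69, Σy = 476, Σx² = 823, Σy² = 38120, Σxy = 5569
nΣxy − ΣxΣy = 33414 − 32844 = 570
nΣx² − (Σx)² = 4938 − 4761 = 177; nΣy² − (Σy)² = 228720 − 226576 = 2144
r = 570 / √(177 × 2144) = 570 / 616.0260 ≈ 0.9253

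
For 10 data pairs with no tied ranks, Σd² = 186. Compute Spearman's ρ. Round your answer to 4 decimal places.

ρ = 1 − 6Σd² / [n(n²−1)] = 1 − 6×186 / (10×99)
  = 1 − 1116/990 = 1 − 1.12727 ≈ -0.1273

-0.1273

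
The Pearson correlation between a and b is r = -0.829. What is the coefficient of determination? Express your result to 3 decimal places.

0.687

r² = (-0.829)² = 0.687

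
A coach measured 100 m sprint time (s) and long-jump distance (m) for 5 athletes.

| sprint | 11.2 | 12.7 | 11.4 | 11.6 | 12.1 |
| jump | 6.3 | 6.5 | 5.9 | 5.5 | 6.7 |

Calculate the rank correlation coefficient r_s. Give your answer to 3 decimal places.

0.500

Rank sprint: 1, 5, 2, 3, 4
Rank jump: 3, 4, 2, 1, 5
d = rank(sprint) − rank(jump): -2, 1, 0, 2, -1; Σd² = 10
ρ = 1 − 6Σd² / [n(n²−1)] = 1 − 6×10 / (5×24) = 1 − 60/120 ≈ 0.500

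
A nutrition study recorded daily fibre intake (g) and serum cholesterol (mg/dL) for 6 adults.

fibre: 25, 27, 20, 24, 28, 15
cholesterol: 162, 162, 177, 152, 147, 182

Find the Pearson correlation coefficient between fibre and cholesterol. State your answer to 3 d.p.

-0.876

n = 6, Σx = 139, Σy = 982, Σx² = 3339, Σy² = 161654, Σxy = 22458
nΣxy − ΣxΣy = 134748 − 136498 = -1750
nΣx² − (Σx)² = 20034 − 19321 = 713; nΣy² − (Σy)² = 969924 − 964324 = 5600
r = -1750 / √(713 × 5600) = -1750 / 1998.1992 ≈ -0.876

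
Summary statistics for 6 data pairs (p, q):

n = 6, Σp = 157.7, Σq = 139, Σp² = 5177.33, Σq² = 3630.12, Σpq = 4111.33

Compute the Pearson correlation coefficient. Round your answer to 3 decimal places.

0.704

r = (nΣpq − ΣpΣq) / √[(nΣp² − (Σp)²)(nΣq² − (Σq)²)]
Numerator: 6×4111.33 − 157.7×139 = 2747.68
Denominator: √[(31063.98 − 24869.29)(21780.72 − 19321)] = √[6194.69 × 2459.72] = 3903.4860
r = 2747.68 / 3903.4860 ≈ 0.704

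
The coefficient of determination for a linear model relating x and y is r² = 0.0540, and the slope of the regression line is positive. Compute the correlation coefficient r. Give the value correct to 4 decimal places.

0.2324

|r| = √0.0540 = 0.2324
The association is positive, so r = 0.2324.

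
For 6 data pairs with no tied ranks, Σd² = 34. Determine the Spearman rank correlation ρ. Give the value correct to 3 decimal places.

0.029

ρ = 1 − 6Σd² / [n(n²−1)] = 1 − 6×34 / (6×35)
  = 1 − 204/210 = 1 − 0.9714 ≈ 0.029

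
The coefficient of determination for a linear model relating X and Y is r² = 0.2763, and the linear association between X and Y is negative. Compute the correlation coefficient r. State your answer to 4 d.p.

-0.5256

|r| = √0.2763 = 0.5256
The association is negative, so r = −0.5256.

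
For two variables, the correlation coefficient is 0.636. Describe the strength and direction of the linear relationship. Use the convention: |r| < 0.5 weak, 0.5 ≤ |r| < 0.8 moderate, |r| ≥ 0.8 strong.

moderate positive

r = 0.636 > 0 so the relationship is positive.
|r| = 0.636, which falls in the moderate range.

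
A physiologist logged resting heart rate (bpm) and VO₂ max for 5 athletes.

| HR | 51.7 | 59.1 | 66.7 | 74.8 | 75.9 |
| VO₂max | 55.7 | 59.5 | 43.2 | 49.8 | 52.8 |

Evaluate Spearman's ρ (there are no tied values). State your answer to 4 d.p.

Rank HR: 1, 2, 3, 4, 5
Rank VO₂max: 4, 5, 1, 2, 3
d = rank(HR) − rank(VO₂max): -3, -3, 2, 2, 2; Σd² = 30
ρ = 1 − 6Σd² / [n(n²−1)] = 1 − 6×30 / (5×24) = 1 − 180/120 ≈ -0.5000

-0.5000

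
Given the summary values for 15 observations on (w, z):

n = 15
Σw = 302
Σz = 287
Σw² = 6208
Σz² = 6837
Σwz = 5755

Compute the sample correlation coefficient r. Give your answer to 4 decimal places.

r = (nΣwz − ΣwΣz) / √[(nΣw² − (Σw)²)(nΣz² − (Σz)²)]
Numerator: 15×5755 − 302×287 = -349
Denominator: √[(93120 − 91204)(102555 − 82369)] = √[1916 × 20186] = 6219.0334
r = -349 / 6219.0334 ≈ -0.0561

-0.0561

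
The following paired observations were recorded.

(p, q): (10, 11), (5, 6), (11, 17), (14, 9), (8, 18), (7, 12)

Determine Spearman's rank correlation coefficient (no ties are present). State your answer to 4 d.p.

0.1429

Rank p: 4, 1, 5, 6, 3, 2
Rank q: 3, 1, 5, 2, 6, 4
d = rank(p) − rank(q): 1, 0, 0, 4, -3, -2; Σd² = 30
ρ = 1 − 6Σd² / [n(n²−1)] = 1 − 6×30 / (6×35) = 1 − 180/210 ≈ 0.1429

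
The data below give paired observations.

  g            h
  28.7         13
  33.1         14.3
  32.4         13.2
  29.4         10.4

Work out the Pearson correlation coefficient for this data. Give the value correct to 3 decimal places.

n = 4, Σg = 123.6, Σh = 50.9, Σg² = 3833.42, Σh² = 655.89, Σgh = 1579.87
nΣgh − ΣgΣh = 6319.48 − 6291.24 = 28.24
nΣg² − (Σg)² = 15333.68 − 15276.96 = 56.72; nΣh² − (Σh)² = 2623.56 − 2590.81 = 32.75
r = 28.24 / √(56.72 × 32.75) = 28.24 / 43.0997 ≈ 0.655

0.655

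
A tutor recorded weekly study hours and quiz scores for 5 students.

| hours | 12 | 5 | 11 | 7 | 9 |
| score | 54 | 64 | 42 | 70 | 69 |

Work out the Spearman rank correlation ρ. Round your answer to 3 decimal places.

Rank hours: 5, 1, 4, 2, 3
Rank score: 2, 3, 1, 5, 4
d = rank(hours) − rank(score): 3, -2, 3, -3, -1; Σd² = 32
ρ = 1 − 6Σd² / [n(n²−1)] = 1 − 6×32 / (5×24) = 1 − 192/120 ≈ -0.600

-0.600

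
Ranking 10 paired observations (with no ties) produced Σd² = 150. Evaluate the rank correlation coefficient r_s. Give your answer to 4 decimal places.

0.0909

ρ = 1 − 6Σd² / [n(n²−1)] = 1 − 6×150 / (10×99)
  = 1 − 900/990 = 1 − 0.90909 ≈ 0.0909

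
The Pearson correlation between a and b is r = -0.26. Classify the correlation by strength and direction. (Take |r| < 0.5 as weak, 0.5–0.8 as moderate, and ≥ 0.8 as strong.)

weak negative

r = -0.26 < 0 so the relationship is negative.
|r| = 0.26, which falls in the weak range.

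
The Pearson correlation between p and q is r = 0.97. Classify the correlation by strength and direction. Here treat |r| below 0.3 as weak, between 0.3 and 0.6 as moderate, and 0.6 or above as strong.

strong positive

r = 0.97 > 0 so the relationship is positive.
|r| = 0.97, which falls in the strong range.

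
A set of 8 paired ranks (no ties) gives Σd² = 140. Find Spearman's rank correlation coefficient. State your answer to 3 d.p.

-0.667

ρ = 1 − 6Σd² / [n(n²−1)] = 1 − 6×140 / (8×63)
  = 1 − 840/504 = 1 − 1.6667 ≈ -0.667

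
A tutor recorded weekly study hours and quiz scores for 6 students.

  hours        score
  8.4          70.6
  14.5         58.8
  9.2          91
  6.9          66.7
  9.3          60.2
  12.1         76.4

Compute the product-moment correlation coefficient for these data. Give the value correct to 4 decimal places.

n = 6, Σx = 60.4, Σy = 423.7, Σx² = 645.96, Σy² = 30632.69, Σxy = 4227.37
nΣxy − ΣxΣy = 25364.22 − 25591.48 = -227.26
nΣx² − (Σx)² = 3875.76 − 3648.16 = 227.6; nΣy² − (Σy)² = 183796.14 − 179521.69 = 4274.45
r = -227.26 / √(227.6 × 4274.45) = -227.26 / 986.3391 ≈ -0.2304

-0.2304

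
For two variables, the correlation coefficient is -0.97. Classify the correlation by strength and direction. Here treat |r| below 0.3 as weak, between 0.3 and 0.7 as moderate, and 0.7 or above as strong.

r = -0.97 < 0 so the relationship is negative.
|r| = 0.97, which falls in the strong range.

strong negative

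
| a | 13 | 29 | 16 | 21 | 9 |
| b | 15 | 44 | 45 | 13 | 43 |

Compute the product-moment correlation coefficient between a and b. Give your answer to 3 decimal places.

n = 5, Σa = 88, Σb = 160, Σa² = 1788, Σb² = 6204, Σab = 2851
nΣab − ΣaΣb = 14255 − 14080 = 175
nΣa² − (Σa)² = 8940 − 7744 = 1196; nΣb² − (Σb)² = 31020 − 25600 = 5420
r = 175 / √(1196 × 5420) = 175 / 2546.0401 ≈ 0.069

0.069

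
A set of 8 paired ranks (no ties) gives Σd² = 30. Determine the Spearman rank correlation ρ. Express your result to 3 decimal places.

0.643

ρ = 1 − 6Σd² / [n(n²−1)] = 1 − 6×30 / (8×63)
  = 1 − 180/504 = 1 − 0.3571 ≈ 0.643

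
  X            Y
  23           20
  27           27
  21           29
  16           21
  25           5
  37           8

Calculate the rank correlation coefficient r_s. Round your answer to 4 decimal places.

-0.4286

Rank X: 3, 5, 2, 1, 4, 6
Rank Y: 3, 5, 6, 4, 1, 2
d = rank(X) − rank(Y): 0, 0, -4, -3, 3, 4; Σd² = 50
ρ = 1 − 6Σd² / [n(n²−1)] = 1 − 6×50 / (6×35) = 1 − 300/210 ≈ -0.4286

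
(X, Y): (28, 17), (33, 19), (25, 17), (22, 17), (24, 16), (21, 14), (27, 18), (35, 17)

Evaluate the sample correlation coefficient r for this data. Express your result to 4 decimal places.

n = 8, ΣX = 215, ΣY = 135, ΣX² = 5953, ΣY² = 2293, ΣXY = 3661
nΣXY − ΣXΣY = 29288 − 29025 = 263
nΣX² − (ΣX)² = 47624 − 46225 = 1399; nΣY² − (ΣY)² = 18344 − 18225 = 119
r = 263 / √(1399 × 119) = 263 / 408.0208 ≈ 0.6446

0.6446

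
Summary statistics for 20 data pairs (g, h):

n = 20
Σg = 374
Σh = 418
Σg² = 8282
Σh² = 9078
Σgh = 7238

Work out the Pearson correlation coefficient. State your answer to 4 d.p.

r = (nΣgh − ΣgΣh) / √[(nΣg² − (Σg)²)(nΣh² − (Σh)²)]
Numerator: 20×7238 − 374×418 = -11572
Denominator: √[(165640 − 139876)(181560 − 174724)] = √[25764 × 6836] = 13271.1229
r = -11572 / 13271.1229 ≈ -0.8720

-0.8720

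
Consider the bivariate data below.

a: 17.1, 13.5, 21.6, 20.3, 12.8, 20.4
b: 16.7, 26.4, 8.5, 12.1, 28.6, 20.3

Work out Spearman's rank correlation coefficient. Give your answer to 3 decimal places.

-0.829

Rank a: 3, 2, 6, 4, 1, 5
Rank b: 3, 5, 1, 2, 6, 4
d = rank(a) − rank(b): 0, -3, 5, 2, -5, 1; Σd² = 64
ρ = 1 − 6Σd² / [n(n²−1)] = 1 − 6×64 / (6×35) = 1 − 384/210 ≈ -0.829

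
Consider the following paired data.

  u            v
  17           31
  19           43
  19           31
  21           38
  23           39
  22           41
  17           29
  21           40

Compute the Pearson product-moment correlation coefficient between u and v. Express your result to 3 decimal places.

0.712

n = 8, Σu = 159, Σv = 292, Σu² = 3195, Σv² = 10858, Σuv = 5863
nΣuv − ΣuΣv = 46904 − 46428 = 476
nΣu² − (Σu)² = 25560 − 25281 = 279; nΣv² − (Σv)² = 86864 − 85264 = 1600
r = 476 / √(279 × 1600) = 476 / 668.1317 ≈ 0.712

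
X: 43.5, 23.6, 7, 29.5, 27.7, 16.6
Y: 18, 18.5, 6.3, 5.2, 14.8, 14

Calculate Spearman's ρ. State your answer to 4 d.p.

Rank X: 6, 3, 1, 5, 4, 2
Rank Y: 5, 6, 2, 1, 4, 3
d = rank(X) − rank(Y): 1, -3, -1, 4, 0, -1; Σd² = 28
ρ = 1 − 6Σd² / [n(n²−1)] = 1 − 6×28 / (6×35) = 1 − 168/210 ≈ 0.2000

0.2000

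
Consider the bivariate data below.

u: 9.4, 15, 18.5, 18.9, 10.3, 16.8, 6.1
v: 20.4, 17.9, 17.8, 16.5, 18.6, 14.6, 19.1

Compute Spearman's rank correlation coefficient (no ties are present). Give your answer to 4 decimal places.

-0.8571

Rank u: 2, 4, 6, 7, 3, 5, 1
Rank v: 7, 4, 3, 2, 5, 1, 6
d = rank(u) − rank(v): -5, 0, 3, 5, -2, 4, -5; Σd² = 104
ρ = 1 − 6Σd² / [n(n²−1)] = 1 − 6×104 / (7×48) = 1 − 624/336 ≈ -0.8571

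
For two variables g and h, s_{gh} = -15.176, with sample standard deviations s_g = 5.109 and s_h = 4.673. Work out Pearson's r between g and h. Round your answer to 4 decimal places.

r = Cov(g,h) / (s_g · s_h) = -15.176 / (5.109 × 4.673)
  = -15.176 / 23.8744 ≈ -0.6357

-0.6357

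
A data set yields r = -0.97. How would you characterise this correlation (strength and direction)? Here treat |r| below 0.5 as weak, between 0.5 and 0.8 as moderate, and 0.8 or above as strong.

r = -0.97 < 0 so the relationship is negative.
|r| = 0.97, which falls in the strong range.

strong negative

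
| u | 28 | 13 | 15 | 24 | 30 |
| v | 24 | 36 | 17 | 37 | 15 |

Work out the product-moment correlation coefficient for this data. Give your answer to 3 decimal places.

-0.332

n = 5, Σu = 110, Σv = 129, Σu² = 2654, Σv² = 3755, Σuv = 2733
nΣuv − ΣuΣv = 13665 − 14190 = -525
nΣu² − (Σu)² = 13270 − 12100 = 1170; nΣv² − (Σv)² = 18775 − 16641 = 2134
r = -525 / √(1170 × 2134) = -525 / 1580.1202 ≈ -0.332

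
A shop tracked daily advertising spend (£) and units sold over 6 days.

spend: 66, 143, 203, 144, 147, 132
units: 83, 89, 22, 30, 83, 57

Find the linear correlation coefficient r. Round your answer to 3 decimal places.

-0.618

n = 6, Σx = 835, Σy = 364, Σx² = 125783, Σy² = 26332, Σxy = 46716
nΣxy − ΣxΣy = 280296 − 303940 = -23644
nΣx² − (Σx)² = 754698 − 697225 = 57473; nΣy² − (Σy)² = 157992 − 132496 = 25496
r = -23644 / √(57473 × 25496) = -23644 / 38279.6501 ≈ -0.618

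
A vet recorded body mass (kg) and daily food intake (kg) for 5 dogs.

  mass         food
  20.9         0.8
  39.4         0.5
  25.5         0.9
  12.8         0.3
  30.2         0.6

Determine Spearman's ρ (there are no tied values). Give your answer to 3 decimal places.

Rank mass: 2, 5, 3, 1, 4
Rank food: 4, 2, 5, 1, 3
d = rank(mass) − rank(food): -2, 3, -2, 0, 1; Σd² = 18
ρ = 1 − 6Σd² / [n(n²−1)] = 1 − 6×18 / (5×24) = 1 − 108/120 ≈ 0.100

0.100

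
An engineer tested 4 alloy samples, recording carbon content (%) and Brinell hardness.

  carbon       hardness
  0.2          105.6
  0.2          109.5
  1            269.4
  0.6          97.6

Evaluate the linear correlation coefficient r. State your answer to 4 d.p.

n = 4, Σx = 2, Σy = 582.1, Σx² = 1.44, Σy² = 105243.73, Σxy = 370.98
nΣxy − ΣxΣy = 1483.92 − 1164.2 = 319.72
nΣx² − (Σx)² = 5.76 − 4 = 1.76; nΣy² − (Σy)² = 420974.92 − 338840.41 = 82134.51
r = 319.72 / √(1.76 × 82134.51) = 319.72 / 380.2062 ≈ 0.8409

0.8409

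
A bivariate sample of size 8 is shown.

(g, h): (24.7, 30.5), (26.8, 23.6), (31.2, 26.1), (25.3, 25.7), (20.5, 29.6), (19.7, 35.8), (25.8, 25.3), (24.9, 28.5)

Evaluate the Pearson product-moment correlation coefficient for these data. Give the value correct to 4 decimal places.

n = 8, Σg = 198.9, Σh = 225.1, Σg² = 5035.85, Σh² = 6439.05, Σgh = 5524.81
nΣgh − ΣgΣh = 44198.48 − 44772.39 = -573.91
nΣg² − (Σg)² = 40286.8 − 39561.21 = 725.59; nΣh² − (Σh)² = 51512.4 − 50670.01 = 842.39
r = -573.91 / √(725.59 × 842.39) = -573.91 / 781.8118 ≈ -0.7341

-0.7341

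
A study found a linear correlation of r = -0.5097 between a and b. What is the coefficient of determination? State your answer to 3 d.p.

r² = (-0.5097)² = 0.260

0.260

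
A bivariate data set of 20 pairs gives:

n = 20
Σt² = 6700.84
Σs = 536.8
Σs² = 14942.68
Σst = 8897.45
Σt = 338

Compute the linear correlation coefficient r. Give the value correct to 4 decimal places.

-0.2399

r = (nΣst − ΣsΣt) / √[(nΣs² − (Σs)²)(nΣt² − (Σt)²)]
Numerator: 20×8897.45 − 536.8×338 = -3489.4
Denominator: √[(298853.6 − 288154.24)(134016.8 − 114244)] = √[10699.36 × 19772.8] = 14544.9753
r = -3489.4 / 14544.9753 ≈ -0.2399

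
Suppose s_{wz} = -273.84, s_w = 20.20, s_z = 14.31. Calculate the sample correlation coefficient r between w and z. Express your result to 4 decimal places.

r = Cov(w,z) / (s_w · s_z) = -273.84 / (20.20 × 14.31)
  = -273.84 / 289.0620 ≈ -0.9473

-0.9473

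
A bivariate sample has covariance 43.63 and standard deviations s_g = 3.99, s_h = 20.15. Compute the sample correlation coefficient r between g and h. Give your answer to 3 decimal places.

r = Cov(g,h) / (s_g · s_h) = 43.63 / (3.99 × 20.15)
  = 43.63 / 80.3985 ≈ 0.543

0.543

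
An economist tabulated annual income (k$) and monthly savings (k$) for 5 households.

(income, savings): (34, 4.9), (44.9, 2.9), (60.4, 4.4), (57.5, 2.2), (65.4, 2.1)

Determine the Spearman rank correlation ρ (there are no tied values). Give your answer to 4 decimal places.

-0.7000

Rank income: 1, 2, 4, 3, 5
Rank savings: 5, 3, 4, 2, 1
d = rank(income) − rank(savings): -4, -1, 0, 1, 4; Σd² = 34
ρ = 1 − 6Σd² / [n(n²−1)] = 1 − 6×34 / (5×24) = 1 − 204/120 ≈ -0.7000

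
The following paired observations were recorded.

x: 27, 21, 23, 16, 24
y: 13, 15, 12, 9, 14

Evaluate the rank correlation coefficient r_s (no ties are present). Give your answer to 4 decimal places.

Rank x: 5, 2, 3, 1, 4
Rank y: 3, 5, 2, 1, 4
d = rank(x) − rank(y): 2, -3, 1, 0, 0; Σd² = 14
ρ = 1 − 6Σd² / [n(n²−1)] = 1 − 6×14 / (5×24) = 1 − 84/120 ≈ 0.3000

0.3000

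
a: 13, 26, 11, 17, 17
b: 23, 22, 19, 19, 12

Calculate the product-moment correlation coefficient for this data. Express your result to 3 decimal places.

n = 5, Σa = 84, Σb = 95, Σa² = 1544, Σb² = 1879, Σab = 1607
nΣab − ΣaΣb = 8035 − 7980 = 55
nΣa² − (Σa)² = 7720 − 7056 = 664; nΣb² − (Σb)² = 9395 − 9025 = 370
r = 55 / √(664 × 370) = 55 / 495.6612 ≈ 0.111

0.111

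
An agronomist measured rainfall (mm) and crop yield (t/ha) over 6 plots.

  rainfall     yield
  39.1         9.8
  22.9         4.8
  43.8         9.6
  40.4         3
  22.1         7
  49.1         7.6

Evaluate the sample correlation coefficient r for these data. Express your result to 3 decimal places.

n = 6, Σx = 217.4, Σy = 41.8, Σx² = 8503.04, Σy² = 327, Σxy = 1562.64
nΣxy − ΣxΣy = 9375.84 − 9087.32 = 288.52
nΣx² − (Σx)² = 51018.24 − 47262.76 = 3755.48; nΣy² − (Σy)² = 1962 − 1747.24 = 214.76
r = 288.52 / √(3755.48 × 214.76) = 288.52 / 898.0684 ≈ 0.321

0.321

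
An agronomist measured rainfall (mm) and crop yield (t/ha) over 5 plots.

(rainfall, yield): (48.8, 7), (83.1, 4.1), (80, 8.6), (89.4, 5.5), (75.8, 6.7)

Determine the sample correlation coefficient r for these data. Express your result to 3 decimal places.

n = 5, Σx = 377.1, Σy = 31.9, Σx² = 29425.05, Σy² = 214.91, Σxy = 2369.87
nΣxy − ΣxΣy = 11849.35 − 12029.49 = -180.14
nΣx² − (Σx)² = 147125.25 − 142204.41 = 4920.84; nΣy² − (Σy)² = 1074.55 − 1017.61 = 56.94
r = -180.14 / √(4920.84 × 56.94) = -180.14 / 529.3322 ≈ -0.340

-0.340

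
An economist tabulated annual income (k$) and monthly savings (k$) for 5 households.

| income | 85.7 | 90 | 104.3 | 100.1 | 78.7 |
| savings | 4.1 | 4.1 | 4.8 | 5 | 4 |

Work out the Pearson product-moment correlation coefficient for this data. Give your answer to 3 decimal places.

0.907

n = 5, Σx = 458.8, Σy = 22, Σx² = 42536.68, Σy² = 97.66, Σxy = 2036.31
nΣxy − ΣxΣy = 10181.55 − 10093.6 = 87.95
nΣx² − (Σx)² = 212683.4 − 210497.44 = 2185.96; nΣy² − (Σy)² = 488.3 − 484 = 4.3
r = 87.95 / √(2185.96 × 4.3) = 87.95 / 96.9517 ≈ 0.907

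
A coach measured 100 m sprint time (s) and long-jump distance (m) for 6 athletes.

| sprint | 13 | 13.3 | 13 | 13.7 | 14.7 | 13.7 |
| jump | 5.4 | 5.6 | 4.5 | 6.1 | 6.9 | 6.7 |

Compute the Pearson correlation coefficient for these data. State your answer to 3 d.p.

0.853

n = 6, Σx = 81.4, Σy = 35.2, Σx² = 1106.36, Σy² = 210.48, Σxy = 479.97
nΣxy − ΣxΣy = 2879.82 − 2865.28 = 14.54
nΣx² − (Σx)² = 6638.16 − 6625.96 = 12.2; nΣy² − (Σy)² = 1262.88 − 1239.04 = 23.84
r = 14.54 / √(12.2 × 23.84) = 14.54 / 17.0543 ≈ 0.853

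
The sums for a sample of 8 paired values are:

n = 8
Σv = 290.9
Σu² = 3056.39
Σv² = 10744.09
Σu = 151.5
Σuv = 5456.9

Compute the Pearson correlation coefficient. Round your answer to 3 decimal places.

r = (nΣuv − ΣuΣv) / √[(nΣu² − (Σu)²)(nΣv² − (Σv)²)]
Numerator: 8×5456.9 − 151.5×290.9 = -416.15
Denominator: √[(24451.12 − 22952.25)(85952.72 − 84622.81)] = √[1498.87 × 1329.91] = 1411.8648
r = -416.15 / 1411.8648 ≈ -0.295

-0.295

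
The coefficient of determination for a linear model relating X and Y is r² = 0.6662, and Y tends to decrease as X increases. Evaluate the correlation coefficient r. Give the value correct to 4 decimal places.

-0.8162

|r| = √0.6662 = 0.8162
The association is negative, so r = −0.8162.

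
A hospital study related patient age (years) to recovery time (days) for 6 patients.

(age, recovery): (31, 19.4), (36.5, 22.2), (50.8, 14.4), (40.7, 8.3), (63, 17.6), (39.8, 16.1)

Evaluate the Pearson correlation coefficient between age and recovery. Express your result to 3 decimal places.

-0.166

n = 6, Σx = 261.8, Σy = 98, Σx² = 12083.42, Σy² = 1714.42, Σxy = 4230.61
nΣxy − ΣxΣy = 25383.66 − 25656.4 = -272.74
nΣx² − (Σx)² = 72500.52 − 68539.24 = 3961.28; nΣy² − (Σy)² = 10286.52 − 9604 = 682.52
r = -272.74 / √(3961.28 × 682.52) = -272.74 / 1644.2788 ≈ -0.166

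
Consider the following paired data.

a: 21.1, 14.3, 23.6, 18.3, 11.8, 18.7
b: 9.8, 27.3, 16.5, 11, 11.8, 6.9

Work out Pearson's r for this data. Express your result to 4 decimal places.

-0.2570

n = 6, Σa = 107.8, Σb = 83.3, Σa² = 2030.48, Σb² = 1421.43, Σab = 1456.14
nΣab − ΣaΣb = 8736.84 − 8979.74 = -242.9
nΣa² − (Σa)² = 12182.88 − 11620.84 = 562.04; nΣb² − (Σb)² = 8528.58 − 6938.89 = 1589.69
r = -242.9 / √(562.04 × 1589.69) = -242.9 / 945.2351 ≈ -0.2570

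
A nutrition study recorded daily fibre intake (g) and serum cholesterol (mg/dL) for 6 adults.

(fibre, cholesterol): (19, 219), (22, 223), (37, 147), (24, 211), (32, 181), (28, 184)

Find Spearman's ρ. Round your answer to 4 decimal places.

Rank fibre: 1, 2, 6, 3, 5, 4
Rank cholesterol: 5, 6, 1, 4, 2, 3
d = rank(fibre) − rank(cholesterol): -4, -4, 5, -1, 3, 1; Σd² = 68
ρ = 1 − 6Σd² / [n(n²−1)] = 1 − 6×68 / (6×35) = 1 − 408/210 ≈ -0.9429

-0.9429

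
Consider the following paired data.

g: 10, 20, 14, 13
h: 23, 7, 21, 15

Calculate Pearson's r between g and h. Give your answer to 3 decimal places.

n = 4, Σg = 57, Σh = 66, Σg² = 865, Σh² = 1244, Σgh = 859
nΣgh − ΣgΣh = 3436 − 3762 = -326
nΣg² − (Σg)² = 3460 − 3249 = 211; nΣh² − (Σh)² = 4976 − 4356 = 620
r = -326 / √(211 × 620) = -326 / 361.6905 ≈ -0.901

-0.901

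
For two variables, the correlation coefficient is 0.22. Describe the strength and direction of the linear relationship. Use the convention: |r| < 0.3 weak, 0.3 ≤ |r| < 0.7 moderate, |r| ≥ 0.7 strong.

r = 0.22 > 0 so the relationship is positive.
|r| = 0.22, which falls in the weak range.

weak positive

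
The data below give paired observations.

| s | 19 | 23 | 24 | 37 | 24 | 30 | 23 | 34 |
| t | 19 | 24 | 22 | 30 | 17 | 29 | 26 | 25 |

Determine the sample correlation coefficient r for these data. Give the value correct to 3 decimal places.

n = 8, Σs = 214, Σt = 192, Σs² = 5996, Σt² = 4752, Σst = 5277
nΣst − ΣsΣt = 42216 − 41088 = 1128
nΣs² − (Σs)² = 47968 − 45796 = 2172; nΣt² − (Σt)² = 38016 − 36864 = 1152
r = 1128 / √(2172 × 1152) = 1128 / 1581.8167 ≈ 0.713

0.713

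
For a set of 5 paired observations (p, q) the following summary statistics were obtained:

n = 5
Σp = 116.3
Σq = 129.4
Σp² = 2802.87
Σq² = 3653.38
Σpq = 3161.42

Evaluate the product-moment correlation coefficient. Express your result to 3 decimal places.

r = (nΣpq − ΣpΣq) / √[(nΣp² − (Σp)²)(nΣq² − (Σq)²)]
Numerator: 5×3161.42 − 116.3×129.4 = 757.88
Denominator: √[(14014.35 − 13525.69)(18266.9 − 16744.36)] = √[488.66 × 1522.54] = 862.5569
r = 757.88 / 862.5569 ≈ 0.879

0.879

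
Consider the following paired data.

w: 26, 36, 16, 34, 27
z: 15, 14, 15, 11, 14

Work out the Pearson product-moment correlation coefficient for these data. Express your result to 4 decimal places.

-0.6212

n = 5, Σw = 139, Σz = 69, Σw² = 4113, Σz² = 963, Σwz = 1886
nΣwz − ΣwΣz = 9430 − 9591 = -161
nΣw² − (Σw)² = 20565 − 19321 = 1244; nΣz² − (Σz)² = 4815 − 4761 = 54
r = -161 / √(1244 × 54) = -161 / 259.1833 ≈ -0.6212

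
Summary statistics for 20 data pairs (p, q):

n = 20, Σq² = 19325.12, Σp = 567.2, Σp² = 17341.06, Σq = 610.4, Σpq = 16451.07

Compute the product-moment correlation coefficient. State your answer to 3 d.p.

-0.920

r = (nΣpq − ΣpΣq) / √[(nΣp² − (Σp)²)(nΣq² − (Σq)²)]
Numerator: 20×16451.07 − 567.2×610.4 = -17197.48
Denominator: √[(346821.2 − 321715.84)(386502.4 − 372588.16)] = √[25105.36 × 13914.24] = 18690.1580
r = -17197.48 / 18690.1580 ≈ -0.920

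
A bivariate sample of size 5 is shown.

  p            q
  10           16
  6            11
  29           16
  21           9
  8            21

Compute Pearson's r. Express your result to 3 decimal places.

-0.180

n = 5, Σp = 74, Σq = 73, Σp² = 1482, Σq² = 1155, Σpq = 1047
nΣpq − ΣpΣq = 5235 − 5402 = -167
nΣp² − (Σp)² = 7410 − 5476 = 1934; nΣq² − (Σq)² = 5775 − 5329 = 446
r = -167 / √(1934 × 446) = -167 / 928.7432 ≈ -0.180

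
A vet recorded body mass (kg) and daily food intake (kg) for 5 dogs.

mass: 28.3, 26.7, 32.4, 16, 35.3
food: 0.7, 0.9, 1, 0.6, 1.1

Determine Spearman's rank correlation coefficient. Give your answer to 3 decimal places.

Rank mass: 3, 2, 4, 1, 5
Rank food: 2, 3, 4, 1, 5
d = rank(mass) − rank(food): 1, -1, 0, 0, 0; Σd² = 2
ρ = 1 − 6Σd² / [n(n²−1)] = 1 − 6×2 / (5×24) = 1 − 12/120 ≈ 0.900

0.900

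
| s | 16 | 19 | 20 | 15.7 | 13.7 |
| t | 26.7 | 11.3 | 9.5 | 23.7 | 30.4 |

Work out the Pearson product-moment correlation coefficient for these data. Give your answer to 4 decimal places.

-0.9785

n = 5, Σs = 84.4, Σt = 101.6, Σs² = 1451.18, Σt² = 2416.68, Σst = 1620.47
nΣst − ΣsΣt = 8102.35 − 8575.04 = -472.69
nΣs² − (Σs)² = 7255.9 − 7123.36 = 132.54; nΣt² − (Σt)² = 12083.4 − 10322.56 = 1760.84
r = -472.69 / √(132.54 × 1760.84) = -472.69 / 483.0960 ≈ -0.9785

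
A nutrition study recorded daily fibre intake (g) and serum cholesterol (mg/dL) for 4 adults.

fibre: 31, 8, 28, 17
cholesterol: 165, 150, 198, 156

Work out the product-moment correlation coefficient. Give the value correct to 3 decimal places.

0.682

n = 4, Σx = 84, Σy = 669, Σx² = 2098, Σy² = 113265, Σxy = 14511
nΣxy − ΣxΣy = 58044 − 56196 = 1848
nΣx² − (Σx)² = 8392 − 7056 = 1336; nΣy² − (Σy)² = 453060 − 447561 = 5499
r = 1848 / √(1336 × 5499) = 1848 / 2710.4730 ≈ 0.682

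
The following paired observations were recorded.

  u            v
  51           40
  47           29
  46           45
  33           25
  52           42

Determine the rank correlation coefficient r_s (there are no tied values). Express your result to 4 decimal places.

Rank u: 4, 3, 2, 1, 5
Rank v: 3, 2, 5, 1, 4
d = rank(u) − rank(v): 1, 1, -3, 0, 1; Σd² = 12
ρ = 1 − 6Σd² / [n(n²−1)] = 1 − 6×12 / (5×24) = 1 − 72/120 ≈ 0.4000

0.4000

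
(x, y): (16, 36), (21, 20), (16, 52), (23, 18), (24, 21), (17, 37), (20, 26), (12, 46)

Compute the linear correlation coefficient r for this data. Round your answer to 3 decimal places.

n = 8, Σx = 149, Σy = 256, Σx² = 2891, Σy² = 9326, Σxy = 4447
nΣxy − ΣxΣy = 35576 − 38144 = -2568
nΣx² − (Σx)² = 23128 − 22201 = 927; nΣy² − (Σy)² = 74608 − 65536 = 9072
r = -2568 / √(927 × 9072) = -2568 / 2899.9559 ≈ -0.886

-0.886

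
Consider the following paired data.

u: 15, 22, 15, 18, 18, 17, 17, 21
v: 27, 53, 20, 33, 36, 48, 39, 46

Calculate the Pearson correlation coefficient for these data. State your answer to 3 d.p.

n = 8, Σu = 143, Σv = 302, Σu² = 2601, Σv² = 12264, Σuv = 5558
nΣuv − ΣuΣv = 44464 − 43186 = 1278
nΣu² − (Σu)² = 20808 − 20449 = 359; nΣv² − (Σv)² = 98112 − 91204 = 6908
r = 1278 / √(359 × 6908) = 1278 / 1574.7927 ≈ 0.812

0.812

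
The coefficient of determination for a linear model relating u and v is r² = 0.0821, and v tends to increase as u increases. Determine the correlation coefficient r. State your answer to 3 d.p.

|r| = √0.0821 = 0.287
The association is positive, so r = 0.287.

0.287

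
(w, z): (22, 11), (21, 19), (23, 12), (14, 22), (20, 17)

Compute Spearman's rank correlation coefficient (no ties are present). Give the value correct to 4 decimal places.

-0.8000

Rank w: 4, 3, 5, 1, 2
Rank z: 1, 4, 2, 5, 3
d = rank(w) − rank(z): 3, -1, 3, -4, -1; Σd² = 36
ρ = 1 − 6Σd² / [n(n²−1)] = 1 − 6×36 / (5×24) = 1 − 216/120 ≈ -0.8000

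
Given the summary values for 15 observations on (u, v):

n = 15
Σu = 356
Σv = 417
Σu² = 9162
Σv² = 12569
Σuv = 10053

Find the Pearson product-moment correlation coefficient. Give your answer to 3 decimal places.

r = (nΣuv − ΣuΣv) / √[(nΣu² − (Σu)²)(nΣv² − (Σv)²)]
Numerator: 15×10053 − 356×417 = 2343
Denominator: √[(137430 − 126736)(188535 − 173889)] = √[10694 × 14646] = 12514.9640
r = 2343 / 12514.9640 ≈ 0.187

0.187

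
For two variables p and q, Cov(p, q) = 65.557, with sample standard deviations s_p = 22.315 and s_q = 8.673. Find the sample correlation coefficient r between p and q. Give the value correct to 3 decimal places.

0.339

r = Cov(p,q) / (s_p · s_q) = 65.557 / (22.315 × 8.673)
  = 65.557 / 193.5380 ≈ 0.339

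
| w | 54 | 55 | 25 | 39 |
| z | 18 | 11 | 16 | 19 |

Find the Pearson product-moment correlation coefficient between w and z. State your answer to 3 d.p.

-0.330

n = 4, Σw = 173, Σz = 64, Σw² = 8087, Σz² = 1062, Σwz = 2718
nΣwz − ΣwΣz = 10872 − 11072 = -200
nΣw² − (Σw)² = 32348 − 29929 = 2419; nΣz² − (Σz)² = 4248 − 4096 = 152
r = -200 / √(2419 × 152) = -200 / 606.3728 ≈ -0.330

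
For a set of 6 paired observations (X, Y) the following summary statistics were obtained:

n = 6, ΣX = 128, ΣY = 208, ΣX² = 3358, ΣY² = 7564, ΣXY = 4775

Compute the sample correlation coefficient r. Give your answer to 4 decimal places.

r = (nΣXY − ΣXΣY) / √[(nΣX² − (ΣX)²)(nΣY² − (ΣY)²)]
Numerator: 6×4775 − 128×208 = 2026
Denominator: √[(20148 − 16384)(45384 − 43264)] = √[3764 × 2120] = 2824.8327
r = 2026 / 2824.8327 ≈ 0.7172

0.7172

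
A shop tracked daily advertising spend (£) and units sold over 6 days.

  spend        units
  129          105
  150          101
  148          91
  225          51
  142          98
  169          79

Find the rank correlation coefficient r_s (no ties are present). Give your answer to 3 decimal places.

-0.829

Rank spend: 1, 4, 3, 6, 2, 5
Rank units: 6, 5, 3, 1, 4, 2
d = rank(spend) − rank(units): -5, -1, 0, 5, -2, 3; Σd² = 64
ρ = 1 − 6Σd² / [n(n²−1)] = 1 − 6×64 / (6×35) = 1 − 384/210 ≈ -0.829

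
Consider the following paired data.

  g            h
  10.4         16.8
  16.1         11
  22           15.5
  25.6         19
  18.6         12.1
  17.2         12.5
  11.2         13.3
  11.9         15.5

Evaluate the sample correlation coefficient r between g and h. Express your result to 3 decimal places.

n = 8, Σg = 133, Σh = 115.7, Σg² = 2415.58, Σh² = 1724.29, Σgh = 1952.69
nΣgh − ΣgΣh = 15621.52 − 15388.1 = 233.42
nΣg² − (Σg)² = 19324.64 − 17689 = 1635.64; nΣh² − (Σh)² = 13794.32 − 13386.49 = 407.83
r = 233.42 / √(1635.64 × 407.83) = 233.42 / 816.7393 ≈ 0.286

0.286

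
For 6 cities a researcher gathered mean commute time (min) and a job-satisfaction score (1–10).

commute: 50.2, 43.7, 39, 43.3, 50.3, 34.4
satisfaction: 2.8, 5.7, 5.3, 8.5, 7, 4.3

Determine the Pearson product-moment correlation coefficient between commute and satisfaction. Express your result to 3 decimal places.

0.054

n = 6, Σx = 260.9, Σy = 33.6, Σx² = 11539.07, Σy² = 208.16, Σxy = 1464.42
nΣxy − ΣxΣy = 8786.52 − 8766.24 = 20.28
nΣx² − (Σx)² = 69234.42 − 68068.81 = 1165.61; nΣy² − (Σy)² = 1248.96 − 1128.96 = 120
r = 20.28 / √(1165.61 × 120) = 20.28 / 373.9963 ≈ 0.054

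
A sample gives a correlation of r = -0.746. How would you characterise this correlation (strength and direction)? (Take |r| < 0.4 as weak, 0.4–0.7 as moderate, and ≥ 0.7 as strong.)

r = -0.746 < 0 so the relationship is negative.
|r| = 0.746, which falls in the strong range.

strong negative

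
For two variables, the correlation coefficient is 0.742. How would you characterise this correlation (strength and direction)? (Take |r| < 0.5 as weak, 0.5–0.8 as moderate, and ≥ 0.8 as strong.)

moderate positive

r = 0.742 > 0 so the relationship is positive.
|r| = 0.742, which falls in the moderate range.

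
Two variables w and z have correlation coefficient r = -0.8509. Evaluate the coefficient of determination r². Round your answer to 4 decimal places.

0.7240

r² = (-0.8509)² = 0.7240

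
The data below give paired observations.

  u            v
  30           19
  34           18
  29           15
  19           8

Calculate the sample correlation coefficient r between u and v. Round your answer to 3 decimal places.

n = 4, Σu = 112, Σv = 60, Σu² = 3258, Σv² = 974, Σuv = 1769
nΣuv − ΣuΣv = 7076 − 6720 = 356
nΣu² − (Σu)² = 13032 − 12544 = 488; nΣv² − (Σv)² = 3896 − 3600 = 296
r = 356 / √(488 × 296) = 356 / 380.0632 ≈ 0.937

0.937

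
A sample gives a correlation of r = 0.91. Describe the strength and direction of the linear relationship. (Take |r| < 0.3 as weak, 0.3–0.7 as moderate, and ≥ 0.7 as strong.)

strong positive

r = 0.91 > 0 so the relationship is positive.
|r| = 0.91, which falls in the strong range.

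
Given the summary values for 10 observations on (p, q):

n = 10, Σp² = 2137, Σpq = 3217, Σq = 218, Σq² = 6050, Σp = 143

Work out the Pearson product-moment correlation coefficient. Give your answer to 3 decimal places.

r = (nΣpq − ΣpΣq) / √[(nΣp² − (Σp)²)(nΣq² − (Σq)²)]
Numerator: 10×3217 − 143×218 = 996
Denominator: √[(21370 − 20449)(60500 − 47524)] = √[921 × 12976] = 3457.0068
r = 996 / 3457.0068 ≈ 0.288

0.288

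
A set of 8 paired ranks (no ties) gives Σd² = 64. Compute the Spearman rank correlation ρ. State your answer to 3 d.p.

0.238

ρ = 1 − 6Σd² / [n(n²−1)] = 1 − 6×64 / (8×63)
  = 1 − 384/504 = 1 − 0.7619 ≈ 0.238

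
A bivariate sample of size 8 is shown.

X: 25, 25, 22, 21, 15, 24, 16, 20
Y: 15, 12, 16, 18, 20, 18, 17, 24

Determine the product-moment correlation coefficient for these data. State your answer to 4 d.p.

-0.5331

n = 8, ΣX = 168, ΣY = 140, ΣX² = 3632, ΣY² = 2538, ΣXY = 2889
nΣXY − ΣXΣY = 23112 − 23520 = -408
nΣX² − (ΣX)² = 29056 − 28224 = 832; nΣY² − (ΣY)² = 20304 − 19600 = 704
r = -408 / √(832 × 704) = -408 / 765.3287 ≈ -0.5331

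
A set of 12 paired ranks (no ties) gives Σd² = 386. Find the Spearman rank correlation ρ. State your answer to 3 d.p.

-0.350

ρ = 1 − 6Σd² / [n(n²−1)] = 1 − 6×386 / (12×143)
  = 1 − 2316/1716 = 1 − 1.3497 ≈ -0.350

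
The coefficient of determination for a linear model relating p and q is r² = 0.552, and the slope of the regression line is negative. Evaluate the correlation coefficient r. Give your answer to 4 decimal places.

|r| = √0.552 = 0.7430
The association is negative, so r = −0.7430.

-0.7430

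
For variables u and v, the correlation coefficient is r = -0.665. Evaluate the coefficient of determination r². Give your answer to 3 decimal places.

0.442

r² = (-0.665)² = 0.442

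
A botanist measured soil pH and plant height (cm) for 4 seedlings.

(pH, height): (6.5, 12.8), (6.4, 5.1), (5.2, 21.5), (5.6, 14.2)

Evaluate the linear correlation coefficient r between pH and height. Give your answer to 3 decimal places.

n = 4, Σx = 23.7, Σy = 53.6, Σx² = 141.61, Σy² = 853.74, Σxy = 307.16
nΣxy − ΣxΣy = 1228.64 − 1270.32 = -41.68
nΣx² − (Σx)² = 566.44 − 561.69 = 4.75; nΣy² − (Σy)² = 3414.96 − 2872.96 = 542
r = -41.68 / √(4.75 × 542) = -41.68 / 50.7395 ≈ -0.821

-0.821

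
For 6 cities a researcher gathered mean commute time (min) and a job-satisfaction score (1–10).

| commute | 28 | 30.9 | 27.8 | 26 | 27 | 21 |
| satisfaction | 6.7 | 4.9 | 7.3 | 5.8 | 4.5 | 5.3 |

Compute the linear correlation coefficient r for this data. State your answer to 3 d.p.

0.087

n = 6, Σx = 160.7, Σy = 34.5, Σx² = 4357.65, Σy² = 204.17, Σxy = 925.55
nΣxy − ΣxΣy = 5553.3 − 5544.15 = 9.15
nΣx² − (Σx)² = 26145.9 − 25824.49 = 321.41; nΣy² − (Σy)² = 1225.02 − 1190.25 = 34.77
r = 9.15 / √(321.41 × 34.77) = 9.15 / 105.7139 ≈ 0.087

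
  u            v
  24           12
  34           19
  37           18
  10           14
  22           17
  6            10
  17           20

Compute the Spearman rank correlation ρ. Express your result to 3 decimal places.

Rank u: 5, 6, 7, 2, 4, 1, 3
Rank v: 2, 6, 5, 3, 4, 1, 7
d = rank(u) − rank(v): 3, 0, 2, -1, 0, 0, -4; Σd² = 30
ρ = 1 − 6Σd² / [n(n²−1)] = 1 − 6×30 / (7×48) = 1 − 180/336 ≈ 0.464

0.464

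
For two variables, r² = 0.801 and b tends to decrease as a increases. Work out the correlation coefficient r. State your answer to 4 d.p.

-0.8950

|r| = √0.801 = 0.8950
The association is negative, so r = −0.8950.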